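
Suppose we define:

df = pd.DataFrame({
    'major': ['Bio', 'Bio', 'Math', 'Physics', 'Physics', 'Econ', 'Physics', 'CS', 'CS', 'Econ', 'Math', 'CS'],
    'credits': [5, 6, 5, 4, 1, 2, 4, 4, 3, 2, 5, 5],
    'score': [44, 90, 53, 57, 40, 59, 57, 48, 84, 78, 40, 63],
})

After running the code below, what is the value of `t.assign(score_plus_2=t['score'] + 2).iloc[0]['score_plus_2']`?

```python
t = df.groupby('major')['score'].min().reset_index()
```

46

group by major, min of score:
major
Bio        44
CS         48
Econ       59
Math       40
Physics    40
Name: score, dtype: int64
reset_index():
     major  score
0      Bio     44
1       CS     48
2     Econ     59
3     Math     40
4  Physics     40
add column score_plus_2 = t['score'] + 2:
     major  score  score_plus_2
0      Bio     44            46
1       CS     48            50
2     Econ     59            61
3     Math     40            42
4  Physics     40            42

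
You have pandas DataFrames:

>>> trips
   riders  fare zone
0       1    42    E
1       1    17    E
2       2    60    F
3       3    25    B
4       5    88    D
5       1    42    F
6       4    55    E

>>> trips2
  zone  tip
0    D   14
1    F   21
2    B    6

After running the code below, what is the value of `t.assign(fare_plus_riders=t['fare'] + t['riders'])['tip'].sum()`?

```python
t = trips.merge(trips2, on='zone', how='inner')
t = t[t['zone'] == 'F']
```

merge on 'zone' (how='inner') → 4 rows:
   riders  fare zone  tip
0       2    60    F   21
1       3    25    B    6
2       5    88    D   14
3       1    42    F   21
filter rows where zone == 'F':
   riders  fare zone  tip
0       2    60    F   21
3       1    42    F   21
add column fare_plus_riders = t['fare'] + t['riders']:
   riders  fare zone  tip  fare_plus_riders
0       2    60    F   21                62
3       1    42    F   21                43
sum of column 'tip' → 42

42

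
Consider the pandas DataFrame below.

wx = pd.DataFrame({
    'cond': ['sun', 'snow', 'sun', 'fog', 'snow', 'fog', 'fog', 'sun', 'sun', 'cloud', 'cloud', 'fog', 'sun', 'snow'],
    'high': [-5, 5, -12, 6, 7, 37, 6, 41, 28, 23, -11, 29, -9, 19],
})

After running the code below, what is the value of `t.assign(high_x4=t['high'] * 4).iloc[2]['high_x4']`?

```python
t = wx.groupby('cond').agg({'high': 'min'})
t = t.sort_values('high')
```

20

group by cond, min of high:
       high
cond       
cloud   -11
fog       6
snow      5
sun     -12
sort by high:
       high
cond       
sun     -12
cloud   -11
snow      5
fog       6
add column high_x4 = t['high'] * 4:
       high  high_x4
cond                
sun     -12      -48
cloud   -11      -44
snow      5       20
fog       6       24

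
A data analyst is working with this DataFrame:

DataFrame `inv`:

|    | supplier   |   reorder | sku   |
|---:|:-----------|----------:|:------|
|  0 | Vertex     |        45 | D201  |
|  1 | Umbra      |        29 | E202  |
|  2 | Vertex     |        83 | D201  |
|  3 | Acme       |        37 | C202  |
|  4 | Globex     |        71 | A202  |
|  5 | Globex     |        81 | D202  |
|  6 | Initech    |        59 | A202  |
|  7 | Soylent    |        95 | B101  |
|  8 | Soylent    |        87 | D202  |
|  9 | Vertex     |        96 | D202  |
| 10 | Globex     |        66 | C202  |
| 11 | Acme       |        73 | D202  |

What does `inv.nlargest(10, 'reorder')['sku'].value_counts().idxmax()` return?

D202

take 10 rows with largest reorder:
   supplier  reorder   sku
9    Vertex       96  D202
7   Soylent       95  B101
8   Soylent       87  D202
2    Vertex       83  D201
5    Globex       81  D202
11     Acme       73  D202
4    Globex       71  A202
10   Globex       66  C202
6   Initech       59  A202
0    Vertex       45  D201
value_counts of sku:
sku
D202    4
D201    2
A202    2
B101    1
C202    1
Name: count, dtype: int64
Reading off the label with the largest value, we get D202.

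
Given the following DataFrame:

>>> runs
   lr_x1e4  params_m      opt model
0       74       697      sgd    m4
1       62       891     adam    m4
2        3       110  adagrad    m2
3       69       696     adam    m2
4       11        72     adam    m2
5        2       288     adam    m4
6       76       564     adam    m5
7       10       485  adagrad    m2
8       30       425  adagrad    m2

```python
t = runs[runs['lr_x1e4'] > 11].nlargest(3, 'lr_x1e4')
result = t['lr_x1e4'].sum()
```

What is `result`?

219

filter rows where lr_x1e4 > 11:
   lr_x1e4  params_m      opt model
0       74       697      sgd    m4
1       62       891     adam    m4
3       69       696     adam    m2
6       76       564     adam    m5
8       30       425  adagrad    m2
take 3 rows with largest lr_x1e4:
   lr_x1e4  params_m   opt model
6       76       564  adam    m5
0       74       697   sgd    m4
3       69       696  adam    m2
Reading off the sum of column 'lr_x1e4', we get 219.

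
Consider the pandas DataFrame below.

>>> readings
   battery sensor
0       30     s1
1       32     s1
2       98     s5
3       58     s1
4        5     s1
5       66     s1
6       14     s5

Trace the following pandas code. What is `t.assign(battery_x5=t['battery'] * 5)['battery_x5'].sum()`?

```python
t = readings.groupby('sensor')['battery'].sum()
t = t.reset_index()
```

1515

group by sensor, sum of battery:
sensor
s1    191
s5    112
Name: battery, dtype: int64
reset_index():
  sensor  battery
0     s1      191
1     s5      112
add column battery_x5 = t['battery'] * 5:
  sensor  battery  battery_x5
0     s1      191         955
1     s5      112         560
Then the sum of column 'battery_x5': 1515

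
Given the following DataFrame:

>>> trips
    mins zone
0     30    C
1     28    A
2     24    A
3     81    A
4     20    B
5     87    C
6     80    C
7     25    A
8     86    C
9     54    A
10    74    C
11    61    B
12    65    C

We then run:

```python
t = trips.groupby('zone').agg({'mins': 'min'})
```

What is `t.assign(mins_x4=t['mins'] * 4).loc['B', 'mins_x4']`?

80

group by zone, min of mins:
      mins
zone      
A       24
B       20
C       30
add column mins_x4 = t['mins'] * 4:
      mins  mins_x4
zone               
A       24       96
B       20       80
C       30      120
So loc['B', 'mins_x4'] = 80.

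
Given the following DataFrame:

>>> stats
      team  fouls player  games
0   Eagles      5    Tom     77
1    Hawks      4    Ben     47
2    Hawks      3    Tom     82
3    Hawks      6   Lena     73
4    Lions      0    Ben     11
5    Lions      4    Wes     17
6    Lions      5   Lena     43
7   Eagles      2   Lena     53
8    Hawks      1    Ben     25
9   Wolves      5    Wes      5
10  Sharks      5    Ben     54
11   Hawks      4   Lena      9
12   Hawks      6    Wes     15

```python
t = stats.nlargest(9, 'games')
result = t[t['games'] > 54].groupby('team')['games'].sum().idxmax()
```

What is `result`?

take 9 rows with largest games:
      team  fouls player  games
2    Hawks      3    Tom     82
0   Eagles      5    Tom     77
3    Hawks      6   Lena     73
10  Sharks      5    Ben     54
7   Eagles      2   Lena     53
1    Hawks      4    Ben     47
6    Lions      5   Lena     43
8    Hawks      1    Ben     25
5    Lions      4    Wes     17
filter rows where games > 54:
     team  fouls player  games
2   Hawks      3    Tom     82
0  Eagles      5    Tom     77
3   Hawks      6   Lena     73
group by team, sum of games:
team
Eagles     77
Hawks     155
Name: games, dtype: int64
label with the largest value → Hawks

Hawks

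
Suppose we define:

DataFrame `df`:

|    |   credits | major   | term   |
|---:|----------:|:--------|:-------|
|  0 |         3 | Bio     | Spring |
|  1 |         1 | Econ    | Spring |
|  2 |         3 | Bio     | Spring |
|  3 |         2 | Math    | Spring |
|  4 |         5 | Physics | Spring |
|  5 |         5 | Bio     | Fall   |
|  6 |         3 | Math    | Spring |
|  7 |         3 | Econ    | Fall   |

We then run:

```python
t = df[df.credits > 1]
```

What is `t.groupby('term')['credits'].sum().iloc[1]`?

16

filter rows where credits > 1:
   credits    major    term
0        3      Bio  Spring
2        3      Bio  Spring
3        2     Math  Spring
4        5  Physics  Spring
5        5      Bio    Fall
6        3     Math  Spring
7        3     Econ    Fall
group by term, sum of credits:
term
Fall       8
Spring    16
Name: credits, dtype: int64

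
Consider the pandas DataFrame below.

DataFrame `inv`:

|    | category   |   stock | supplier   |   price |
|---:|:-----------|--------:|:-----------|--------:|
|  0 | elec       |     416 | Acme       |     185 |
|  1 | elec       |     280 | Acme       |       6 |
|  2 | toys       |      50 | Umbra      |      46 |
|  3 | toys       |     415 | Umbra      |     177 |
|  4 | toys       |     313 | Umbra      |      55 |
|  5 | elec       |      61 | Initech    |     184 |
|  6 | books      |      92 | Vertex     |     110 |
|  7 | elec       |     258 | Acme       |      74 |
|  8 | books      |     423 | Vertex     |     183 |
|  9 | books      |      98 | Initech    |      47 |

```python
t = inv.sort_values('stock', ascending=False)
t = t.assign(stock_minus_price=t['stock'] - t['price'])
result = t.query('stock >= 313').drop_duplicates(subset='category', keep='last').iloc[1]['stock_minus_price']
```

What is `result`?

231

sort by stock descending:
  category  stock supplier  price
8    books    423   Vertex    183
0     elec    416     Acme    185
3     toys    415    Umbra    177
4     toys    313    Umbra     55
1     elec    280     Acme      6
7     elec    258     Acme     74
9    books     98  Initech     47
6    books     92   Vertex    110
5     elec     61  Initech    184
2     toys     50    Umbra     46
add column stock_minus_price = t['stock'] - t['price']:
  category  stock supplier  price  stock_minus_price
8    books    423   Vertex    183                240
0     elec    416     Acme    185                231
3     toys    415    Umbra    177                238
4     toys    313    Umbra     55                258
1     elec    280     Acme      6                274
7     elec    258     Acme     74                184
9    books     98  Initech     47                 51
6    books     92   Vertex    110                -18
5     elec     61  Initech    184               -123
2     toys     50    Umbra     46                  4
filter rows where stock >= 313:
  category  stock supplier  price  stock_minus_price
8    books    423   Vertex    183                240
0     elec    416     Acme    185                231
3     toys    415    Umbra    177                238
4     toys    313    Umbra     55                258
drop duplicate category (keep=last):
  category  stock supplier  price  stock_minus_price
8    books    423   Vertex    183                240
0     elec    416     Acme    185                231
4     toys    313    Umbra     55                258
Then the value at position 1, column 'stock_minus_price': 231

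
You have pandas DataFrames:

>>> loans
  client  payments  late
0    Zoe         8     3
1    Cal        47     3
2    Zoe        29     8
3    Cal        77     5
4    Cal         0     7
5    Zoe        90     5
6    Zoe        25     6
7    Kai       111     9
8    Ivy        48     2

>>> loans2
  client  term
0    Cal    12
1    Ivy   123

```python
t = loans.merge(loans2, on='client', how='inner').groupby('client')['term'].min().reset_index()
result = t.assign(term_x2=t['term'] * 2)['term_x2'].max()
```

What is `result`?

merge on 'client' (how='inner') → 4 rows:
  client  payments  late  term
0    Cal        47     3    12
1    Cal        77     5    12
2    Cal         0     7    12
3    Ivy        48     2   123
group by client, min of term:
client
Cal     12
Ivy    123
Name: term, dtype: int64
reset_index():
  client  term
0    Cal    12
1    Ivy   123
add column term_x2 = t['term'] * 2:
  client  term  term_x2
0    Cal    12       24
1    Ivy   123      246

246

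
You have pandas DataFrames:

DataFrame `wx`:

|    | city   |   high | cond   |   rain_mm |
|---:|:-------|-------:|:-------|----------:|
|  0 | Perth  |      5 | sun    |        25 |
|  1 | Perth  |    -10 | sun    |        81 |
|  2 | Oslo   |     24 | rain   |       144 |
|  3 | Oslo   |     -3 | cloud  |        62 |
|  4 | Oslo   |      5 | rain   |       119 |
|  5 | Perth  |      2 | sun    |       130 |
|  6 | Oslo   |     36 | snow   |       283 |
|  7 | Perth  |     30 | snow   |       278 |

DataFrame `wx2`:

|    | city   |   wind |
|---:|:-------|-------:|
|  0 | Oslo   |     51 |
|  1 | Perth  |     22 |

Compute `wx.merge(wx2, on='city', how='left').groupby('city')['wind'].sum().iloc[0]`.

204

merge on 'city' (how='left') → 8 rows:
    city  high   cond  rain_mm  wind
0  Perth     5    sun       25    22
1  Perth   -10    sun       81    22
2   Oslo    24   rain      144    51
3   Oslo    -3  cloud       62    51
4   Oslo     5   rain      119    51
5  Perth     2    sun      130    22
6   Oslo    36   snow      283    51
7  Perth    30   snow      278    22
group by city, sum of wind:
city
Oslo     204
Perth     88
Name: wind, dtype: int64
So iloc[0] = 204.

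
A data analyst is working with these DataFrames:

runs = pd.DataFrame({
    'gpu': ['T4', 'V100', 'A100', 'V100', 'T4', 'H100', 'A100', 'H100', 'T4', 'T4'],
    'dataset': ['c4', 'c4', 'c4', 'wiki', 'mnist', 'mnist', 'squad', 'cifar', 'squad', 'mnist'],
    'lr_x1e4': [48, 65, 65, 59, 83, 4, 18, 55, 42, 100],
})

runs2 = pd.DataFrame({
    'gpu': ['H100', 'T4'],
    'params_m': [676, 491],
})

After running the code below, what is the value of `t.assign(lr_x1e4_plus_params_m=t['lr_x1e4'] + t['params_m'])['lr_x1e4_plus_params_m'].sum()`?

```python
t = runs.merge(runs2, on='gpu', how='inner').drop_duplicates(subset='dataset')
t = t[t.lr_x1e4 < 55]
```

1072

merge on 'gpu' (how='inner') → 6 rows:
    gpu dataset  lr_x1e4  params_m
0    T4      c4       48       491
1    T4   mnist       83       491
2  H100   mnist        4       676
3  H100   cifar       55       676
4    T4   squad       42       491
5    T4   mnist      100       491
drop duplicate dataset (keep=first):
    gpu dataset  lr_x1e4  params_m
0    T4      c4       48       491
1    T4   mnist       83       491
3  H100   cifar       55       676
4    T4   squad       42       491
filter rows where lr_x1e4 < 55:
  gpu dataset  lr_x1e4  params_m
0  T4      c4       48       491
4  T4   squad       42       491
add column lr_x1e4_plus_params_m = t['lr_x1e4'] + t['params_m']:
  gpu dataset  lr_x1e4  params_m  lr_x1e4_plus_params_m
0  T4      c4       48       491                    539
4  T4   squad       42       491                    533
The sum of column 'lr_x1e4_plus_params_m' is 1072.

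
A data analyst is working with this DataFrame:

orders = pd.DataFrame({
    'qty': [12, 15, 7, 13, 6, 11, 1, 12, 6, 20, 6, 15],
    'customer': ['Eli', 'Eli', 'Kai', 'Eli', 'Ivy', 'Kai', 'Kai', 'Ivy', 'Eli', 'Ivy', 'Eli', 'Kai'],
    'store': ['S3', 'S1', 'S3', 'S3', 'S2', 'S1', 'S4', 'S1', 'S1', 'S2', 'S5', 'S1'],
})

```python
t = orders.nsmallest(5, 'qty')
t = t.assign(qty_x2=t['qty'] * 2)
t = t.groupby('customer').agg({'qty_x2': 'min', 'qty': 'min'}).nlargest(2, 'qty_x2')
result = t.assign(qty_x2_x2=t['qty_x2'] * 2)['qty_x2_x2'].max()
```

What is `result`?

24

take 5 rows with smallest qty:
    qty customer store
6     1      Kai    S4
4     6      Ivy    S2
8     6      Eli    S1
10    6      Eli    S5
2     7      Kai    S3
add column qty_x2 = t['qty'] * 2:
    qty customer store  qty_x2
6     1      Kai    S4       2
4     6      Ivy    S2      12
8     6      Eli    S1      12
10    6      Eli    S5      12
2     7      Kai    S3      14
group by customer: min(qty_x2), min(qty):
          qty_x2  qty
customer             
Eli           12    6
Ivy           12    6
Kai            2    1
take 2 rows with largest qty_x2:
          qty_x2  qty
customer             
Eli           12    6
Ivy           12    6
add column qty_x2_x2 = t['qty_x2'] * 2:
          qty_x2  qty  qty_x2_x2
customer                        
Eli           12    6         24
Ivy           12    6         24
Reading off the max of column 'qty_x2_x2', we get 24.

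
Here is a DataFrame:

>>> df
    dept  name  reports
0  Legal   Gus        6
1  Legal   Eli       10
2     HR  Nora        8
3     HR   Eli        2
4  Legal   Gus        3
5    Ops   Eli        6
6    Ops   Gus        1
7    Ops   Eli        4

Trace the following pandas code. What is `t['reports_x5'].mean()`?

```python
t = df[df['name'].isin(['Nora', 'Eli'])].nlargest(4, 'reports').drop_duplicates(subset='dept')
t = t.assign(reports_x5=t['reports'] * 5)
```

filter rows where name in ['Nora', 'Eli']:
    dept  name  reports
1  Legal   Eli       10
2     HR  Nora        8
3     HR   Eli        2
5    Ops   Eli        6
7    Ops   Eli        4
take 4 rows with largest reports:
    dept  name  reports
1  Legal   Eli       10
2     HR  Nora        8
5    Ops   Eli        6
7    Ops   Eli        4
drop duplicate dept (keep=first):
    dept  name  reports
1  Legal   Eli       10
2     HR  Nora        8
5    Ops   Eli        6
add column reports_x5 = t['reports'] * 5:
    dept  name  reports  reports_x5
1  Legal   Eli       10          50
2     HR  Nora        8          40
5    Ops   Eli        6          30

40.0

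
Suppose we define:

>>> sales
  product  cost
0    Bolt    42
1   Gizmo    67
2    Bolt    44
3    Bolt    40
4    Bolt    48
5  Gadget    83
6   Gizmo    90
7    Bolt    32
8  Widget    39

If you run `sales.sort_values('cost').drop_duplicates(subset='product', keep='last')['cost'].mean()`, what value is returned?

65.0

sort by cost:
  product  cost
7    Bolt    32
8  Widget    39
3    Bolt    40
0    Bolt    42
2    Bolt    44
4    Bolt    48
1   Gizmo    67
5  Gadget    83
6   Gizmo    90
drop duplicate product (keep=last):
  product  cost
8  Widget    39
4    Bolt    48
5  Gadget    83
6   Gizmo    90
mean of column 'cost' → 65.0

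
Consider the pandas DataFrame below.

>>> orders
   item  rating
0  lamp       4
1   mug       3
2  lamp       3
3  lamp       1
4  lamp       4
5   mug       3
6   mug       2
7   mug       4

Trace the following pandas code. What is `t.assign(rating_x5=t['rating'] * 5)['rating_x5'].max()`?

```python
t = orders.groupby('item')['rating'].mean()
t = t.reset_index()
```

group by item, mean of rating:
item
lamp    3.0
mug     3.0
Name: rating, dtype: float64
reset_index():
   item  rating
0  lamp     3.0
1   mug     3.0
add column rating_x5 = t['rating'] * 5:
   item  rating  rating_x5
0  lamp     3.0       15.0
1   mug     3.0       15.0
Then the max of column 'rating_x5': 15.0

15.0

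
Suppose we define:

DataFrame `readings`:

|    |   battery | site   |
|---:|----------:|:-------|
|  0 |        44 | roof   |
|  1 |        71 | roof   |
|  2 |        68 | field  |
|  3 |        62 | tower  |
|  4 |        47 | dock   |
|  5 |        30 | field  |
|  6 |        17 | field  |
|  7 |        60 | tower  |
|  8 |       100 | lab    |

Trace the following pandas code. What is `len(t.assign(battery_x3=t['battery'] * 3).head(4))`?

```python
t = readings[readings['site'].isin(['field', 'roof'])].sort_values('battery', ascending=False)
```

filter rows where site in ['field', 'roof']:
   battery   site
0       44   roof
1       71   roof
2       68  field
5       30  field
6       17  field
sort by battery descending:
   battery   site
1       71   roof
2       68  field
0       44   roof
5       30  field
6       17  field
add column battery_x3 = t['battery'] * 3:
   battery   site  battery_x3
1       71   roof         213
2       68  field         204
0       44   roof         132
5       30  field          90
6       17  field          51
take first 4 rows:
   battery   site  battery_x3
1       71   roof         213
2       68  field         204
0       44   roof         132
5       30  field          90

4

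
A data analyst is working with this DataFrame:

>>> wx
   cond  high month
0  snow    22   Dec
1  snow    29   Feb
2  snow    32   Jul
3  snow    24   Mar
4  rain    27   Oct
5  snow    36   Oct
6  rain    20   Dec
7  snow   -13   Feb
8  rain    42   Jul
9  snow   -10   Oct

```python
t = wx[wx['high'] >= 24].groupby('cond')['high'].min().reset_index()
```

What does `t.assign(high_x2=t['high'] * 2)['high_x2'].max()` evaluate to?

filter rows where high >= 24:
   cond  high month
1  snow    29   Feb
2  snow    32   Jul
3  snow    24   Mar
4  rain    27   Oct
5  snow    36   Oct
8  rain    42   Jul
group by cond, min of high:
cond
rain    27
snow    24
Name: high, dtype: int64
reset_index():
   cond  high
0  rain    27
1  snow    24
add column high_x2 = t['high'] * 2:
   cond  high  high_x2
0  rain    27       54
1  snow    24       48
Taking the max of column 'high_x2' gives 54.

54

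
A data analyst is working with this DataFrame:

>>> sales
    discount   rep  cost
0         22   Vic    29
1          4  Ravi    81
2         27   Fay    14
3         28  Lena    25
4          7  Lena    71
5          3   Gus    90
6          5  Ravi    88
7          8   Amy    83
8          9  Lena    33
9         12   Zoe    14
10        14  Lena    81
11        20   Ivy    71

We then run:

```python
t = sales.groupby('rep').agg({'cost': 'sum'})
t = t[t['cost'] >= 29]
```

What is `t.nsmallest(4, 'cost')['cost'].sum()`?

group by rep, sum of cost:
      cost
rep       
Amy     83
Fay     14
Gus     90
Ivy     71
Lena   210
Ravi   169
Vic     29
Zoe     14
filter rows where cost >= 29:
      cost
rep       
Amy     83
Gus     90
Ivy     71
Lena   210
Ravi   169
Vic     29
take 4 rows with smallest cost:
     cost
rep      
Vic    29
Ivy    71
Amy    83
Gus    90
Finally, sum of column 'cost' = 273.

273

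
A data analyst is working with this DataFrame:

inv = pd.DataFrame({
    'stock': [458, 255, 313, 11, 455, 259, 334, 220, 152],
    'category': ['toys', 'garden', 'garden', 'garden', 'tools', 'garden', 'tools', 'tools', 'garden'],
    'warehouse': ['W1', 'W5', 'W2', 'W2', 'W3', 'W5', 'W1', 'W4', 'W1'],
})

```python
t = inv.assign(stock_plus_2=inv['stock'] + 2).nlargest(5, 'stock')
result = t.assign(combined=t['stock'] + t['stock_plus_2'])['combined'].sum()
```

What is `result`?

3648

add column stock_plus_2 = inv['stock'] + 2:
   stock category warehouse  stock_plus_2
0    458     toys        W1           460
1    255   garden        W5           257
2    313   garden        W2           315
3     11   garden        W2            13
4    455    tools        W3           457
5    259   garden        W5           261
6    334    tools        W1           336
7    220    tools        W4           222
8    152   garden        W1           154
take 5 rows with largest stock:
   stock category warehouse  stock_plus_2
0    458     toys        W1           460
4    455    tools        W3           457
6    334    tools        W1           336
2    313   garden        W2           315
5    259   garden        W5           261
add column combined = t['stock'] + t['stock_plus_2']:
   stock category warehouse  stock_plus_2  combined
0    458     toys        W1           460       918
4    455    tools        W3           457       912
6    334    tools        W1           336       670
2    313   garden        W2           315       628
5    259   garden        W5           261       520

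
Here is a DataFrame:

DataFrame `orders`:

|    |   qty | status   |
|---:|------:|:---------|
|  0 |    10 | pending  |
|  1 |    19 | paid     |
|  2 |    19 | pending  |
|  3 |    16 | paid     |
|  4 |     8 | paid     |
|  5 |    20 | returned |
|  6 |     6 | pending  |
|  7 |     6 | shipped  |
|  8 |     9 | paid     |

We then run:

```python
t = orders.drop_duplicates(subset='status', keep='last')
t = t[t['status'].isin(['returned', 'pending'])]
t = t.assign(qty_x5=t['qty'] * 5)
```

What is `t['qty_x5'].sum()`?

drop duplicate status (keep=last):
   qty    status
5   20  returned
6    6   pending
7    6   shipped
8    9      paid
filter rows where status in ['returned', 'pending']:
   qty    status
5   20  returned
6    6   pending
add column qty_x5 = t['qty'] * 5:
   qty    status  qty_x5
5   20  returned     100
6    6   pending      30
Hence 130.

130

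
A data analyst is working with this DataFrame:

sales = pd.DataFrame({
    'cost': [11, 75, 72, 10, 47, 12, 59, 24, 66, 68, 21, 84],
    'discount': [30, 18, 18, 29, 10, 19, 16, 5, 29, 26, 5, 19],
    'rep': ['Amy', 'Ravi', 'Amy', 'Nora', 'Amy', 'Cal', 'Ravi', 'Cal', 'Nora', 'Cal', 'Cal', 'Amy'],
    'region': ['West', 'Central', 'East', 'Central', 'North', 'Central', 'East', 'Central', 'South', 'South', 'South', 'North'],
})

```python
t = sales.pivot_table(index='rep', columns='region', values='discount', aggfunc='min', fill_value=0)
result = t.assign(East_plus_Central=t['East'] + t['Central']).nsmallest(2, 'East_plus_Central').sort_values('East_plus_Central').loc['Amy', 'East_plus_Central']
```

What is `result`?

18

pivot: rows=rep, cols=region, min(discount):
region  Central  East  North  South  West
rep                                      
Amy           0    18     10      0    30
Cal           5     0      0      5     0
Nora         29     0      0     29     0
Ravi         18    16      0      0     0
add column East_plus_Central = t['East'] + t['Central']:
region  Central  East  North  South  West  East_plus_Central
rep                                                         
Amy           0    18     10      0    30                 18
Cal           5     0      0      5     0                  5
Nora         29     0      0     29     0                 29
Ravi         18    16      0      0     0                 34
take 2 rows with smallest East_plus_Central:
region  Central  East  North  South  West  East_plus_Central
rep                                                         
Cal           5     0      0      5     0                  5
Amy           0    18     10      0    30                 18
sort by East_plus_Central:
region  Central  East  North  South  West  East_plus_Central
rep                                                         
Cal           5     0      0      5     0                  5
Amy           0    18     10      0    30                 18
So loc['Amy', 'East_plus_Central'] = 18.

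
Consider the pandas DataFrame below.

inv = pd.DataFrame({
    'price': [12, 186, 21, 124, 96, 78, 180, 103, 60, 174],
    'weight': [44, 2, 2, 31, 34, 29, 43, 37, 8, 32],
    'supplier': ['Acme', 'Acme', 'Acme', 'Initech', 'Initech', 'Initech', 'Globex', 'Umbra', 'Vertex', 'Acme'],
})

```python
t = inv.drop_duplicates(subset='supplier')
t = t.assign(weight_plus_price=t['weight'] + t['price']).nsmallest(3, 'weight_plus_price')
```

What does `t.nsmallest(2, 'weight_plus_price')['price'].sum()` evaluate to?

drop duplicate supplier (keep=first):
   price  weight supplier
0     12      44     Acme
3    124      31  Initech
6    180      43   Globex
7    103      37    Umbra
8     60       8   Vertex
add column weight_plus_price = t['weight'] + t['price']:
   price  weight supplier  weight_plus_price
0     12      44     Acme                 56
3    124      31  Initech                155
6    180      43   Globex                223
7    103      37    Umbra                140
8     60       8   Vertex                 68
take 3 rows with smallest weight_plus_price:
   price  weight supplier  weight_plus_price
0     12      44     Acme                 56
8     60       8   Vertex                 68
7    103      37    Umbra                140
take 2 rows with smallest weight_plus_price:
   price  weight supplier  weight_plus_price
0     12      44     Acme                 56
8     60       8   Vertex                 68
Hence 72.

72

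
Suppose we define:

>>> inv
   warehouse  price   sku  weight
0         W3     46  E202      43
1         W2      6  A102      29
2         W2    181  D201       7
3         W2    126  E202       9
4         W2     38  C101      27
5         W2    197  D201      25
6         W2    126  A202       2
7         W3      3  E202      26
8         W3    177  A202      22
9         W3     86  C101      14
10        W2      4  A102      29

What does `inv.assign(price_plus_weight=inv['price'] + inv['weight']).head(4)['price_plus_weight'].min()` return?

35

add column price_plus_weight = inv['price'] + inv['weight']:
   warehouse  price   sku  weight  price_plus_weight
0         W3     46  E202      43                 89
1         W2      6  A102      29                 35
2         W2    181  D201       7                188
3         W2    126  E202       9                135
4         W2     38  C101      27                 65
5         W2    197  D201      25                222
6         W2    126  A202       2                128
7         W3      3  E202      26                 29
8         W3    177  A202      22                199
9         W3     86  C101      14                100
10        W2      4  A102      29                 33
take first 4 rows:
  warehouse  price   sku  weight  price_plus_weight
0        W3     46  E202      43                 89
1        W2      6  A102      29                 35
2        W2    181  D201       7                188
3        W2    126  E202       9                135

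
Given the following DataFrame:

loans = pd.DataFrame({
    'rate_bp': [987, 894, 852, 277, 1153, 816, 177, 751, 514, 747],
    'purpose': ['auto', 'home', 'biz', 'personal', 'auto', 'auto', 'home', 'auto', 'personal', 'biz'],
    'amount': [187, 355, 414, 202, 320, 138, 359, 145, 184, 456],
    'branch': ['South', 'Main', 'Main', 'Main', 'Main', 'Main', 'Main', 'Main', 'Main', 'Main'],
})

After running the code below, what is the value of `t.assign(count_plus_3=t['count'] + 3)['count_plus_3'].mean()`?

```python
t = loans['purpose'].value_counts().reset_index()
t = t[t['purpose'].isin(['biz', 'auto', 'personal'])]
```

5.66666666667

value_counts of purpose:
purpose
auto        4
home        2
biz         2
personal    2
Name: count, dtype: int64
reset_index():
    purpose  count
0      auto      4
1      home      2
2       biz      2
3  personal      2
filter rows where purpose in ['biz', 'auto', 'personal']:
    purpose  count
0      auto      4
2       biz      2
3  personal      2
add column count_plus_3 = t['count'] + 3:
    purpose  count  count_plus_3
0      auto      4             7
2       biz      2             5
3  personal      2             5
Finally, mean of column 'count_plus_3' = 5.66666666667.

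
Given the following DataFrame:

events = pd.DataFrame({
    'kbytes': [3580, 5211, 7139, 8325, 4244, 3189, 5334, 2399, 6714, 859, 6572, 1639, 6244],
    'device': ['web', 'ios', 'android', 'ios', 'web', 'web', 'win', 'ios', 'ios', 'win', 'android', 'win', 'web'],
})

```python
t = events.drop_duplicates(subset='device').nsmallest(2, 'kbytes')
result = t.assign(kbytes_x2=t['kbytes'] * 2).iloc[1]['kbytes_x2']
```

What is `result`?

drop duplicate device (keep=first):
   kbytes   device
0    3580      web
1    5211      ios
2    7139  android
6    5334      win
take 2 rows with smallest kbytes:
   kbytes device
0    3580    web
1    5211    ios
add column kbytes_x2 = t['kbytes'] * 2:
   kbytes device  kbytes_x2
0    3580    web       7160
1    5211    ios      10422
value at position 1, column 'kbytes_x2' → 10422

10422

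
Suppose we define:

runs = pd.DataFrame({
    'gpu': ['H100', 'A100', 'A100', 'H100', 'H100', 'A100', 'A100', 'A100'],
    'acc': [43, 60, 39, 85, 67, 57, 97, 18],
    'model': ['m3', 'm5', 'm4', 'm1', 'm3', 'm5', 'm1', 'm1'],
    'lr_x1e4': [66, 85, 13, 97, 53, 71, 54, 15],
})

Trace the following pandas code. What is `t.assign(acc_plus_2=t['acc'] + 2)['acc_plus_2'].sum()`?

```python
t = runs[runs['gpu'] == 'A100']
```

281

filter rows where gpu == 'A100':
    gpu  acc model  lr_x1e4
1  A100   60    m5       85
2  A100   39    m4       13
5  A100   57    m5       71
6  A100   97    m1       54
7  A100   18    m1       15
add column acc_plus_2 = t['acc'] + 2:
    gpu  acc model  lr_x1e4  acc_plus_2
1  A100   60    m5       85          62
2  A100   39    m4       13          41
5  A100   57    m5       71          59
6  A100   97    m1       54          99
7  A100   18    m1       15          20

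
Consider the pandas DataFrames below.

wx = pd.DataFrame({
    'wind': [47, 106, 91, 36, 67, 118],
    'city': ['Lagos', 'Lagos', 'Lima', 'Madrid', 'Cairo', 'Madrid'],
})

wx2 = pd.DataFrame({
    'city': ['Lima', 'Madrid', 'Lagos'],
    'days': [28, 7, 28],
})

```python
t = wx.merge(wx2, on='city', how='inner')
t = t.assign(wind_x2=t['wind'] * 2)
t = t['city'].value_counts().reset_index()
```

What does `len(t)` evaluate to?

3

merge on 'city' (how='inner') → 5 rows:
   wind    city  days
0    47   Lagos    28
1   106   Lagos    28
2    91    Lima    28
3    36  Madrid     7
4   118  Madrid     7
add column wind_x2 = t['wind'] * 2:
   wind    city  days  wind_x2
0    47   Lagos    28       94
1   106   Lagos    28      212
2    91    Lima    28      182
3    36  Madrid     7       72
4   118  Madrid     7      236
value_counts of city:
city
Lagos     2
Madrid    2
Lima      1
Name: count, dtype: int64
reset_index():
     city  count
0   Lagos      2
1  Madrid      2
2    Lima      1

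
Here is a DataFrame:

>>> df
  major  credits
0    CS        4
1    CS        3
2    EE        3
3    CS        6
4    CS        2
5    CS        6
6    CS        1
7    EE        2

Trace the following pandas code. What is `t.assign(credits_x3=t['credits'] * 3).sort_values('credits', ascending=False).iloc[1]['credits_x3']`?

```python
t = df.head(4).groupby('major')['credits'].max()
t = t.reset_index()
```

9

take first 4 rows:
  major  credits
0    CS        4
1    CS        3
2    EE        3
3    CS        6
group by major, max of credits:
major
CS    6
EE    3
Name: credits, dtype: int64
reset_index():
  major  credits
0    CS        6
1    EE        3
add column credits_x3 = t['credits'] * 3:
  major  credits  credits_x3
0    CS        6          18
1    EE        3           9
sort by credits descending:
  major  credits  credits_x3
0    CS        6          18
1    EE        3           9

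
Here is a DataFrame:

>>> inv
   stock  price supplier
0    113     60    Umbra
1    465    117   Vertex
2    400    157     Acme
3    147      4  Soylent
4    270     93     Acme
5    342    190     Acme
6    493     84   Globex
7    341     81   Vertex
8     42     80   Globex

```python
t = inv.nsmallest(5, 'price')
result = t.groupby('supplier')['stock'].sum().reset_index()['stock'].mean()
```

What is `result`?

take 5 rows with smallest price:
   stock  price supplier
3    147      4  Soylent
0    113     60    Umbra
8     42     80   Globex
7    341     81   Vertex
6    493     84   Globex
group by supplier, sum of stock:
supplier
Globex     535
Soylent    147
Umbra      113
Vertex     341
Name: stock, dtype: int64
reset_index():
  supplier  stock
0   Globex    535
1  Soylent    147
2    Umbra    113
3   Vertex    341
So mean() = 284.0.

284.0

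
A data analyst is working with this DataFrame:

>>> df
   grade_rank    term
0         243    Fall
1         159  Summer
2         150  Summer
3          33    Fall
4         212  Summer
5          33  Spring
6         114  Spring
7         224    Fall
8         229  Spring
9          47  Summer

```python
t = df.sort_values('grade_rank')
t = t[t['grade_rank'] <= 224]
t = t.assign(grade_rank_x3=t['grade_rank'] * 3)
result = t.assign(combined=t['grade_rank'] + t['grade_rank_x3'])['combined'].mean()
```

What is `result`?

486.0

sort by grade_rank:
   grade_rank    term
3          33    Fall
5          33  Spring
9          47  Summer
6         114  Spring
2         150  Summer
1         159  Summer
4         212  Summer
7         224    Fall
8         229  Spring
0         243    Fall
filter rows where grade_rank <= 224:
   grade_rank    term
3          33    Fall
5          33  Spring
9          47  Summer
6         114  Spring
2         150  Summer
1         159  Summer
4         212  Summer
7         224    Fall
add column grade_rank_x3 = t['grade_rank'] * 3:
   grade_rank    term  grade_rank_x3
3          33    Fall             99
5          33  Spring             99
9          47  Summer            141
6         114  Spring            342
2         150  Summer            450
1         159  Summer            477
4         212  Summer            636
7         224    Fall            672
add column combined = t['grade_rank'] + t['grade_rank_x3']:
   grade_rank    term  grade_rank_x3  combined
3          33    Fall             99       132
5          33  Spring             99       132
9          47  Summer            141       188
6         114  Spring            342       456
2         150  Summer            450       600
1         159  Summer            477       636
4         212  Summer            636       848
7         224    Fall            672       896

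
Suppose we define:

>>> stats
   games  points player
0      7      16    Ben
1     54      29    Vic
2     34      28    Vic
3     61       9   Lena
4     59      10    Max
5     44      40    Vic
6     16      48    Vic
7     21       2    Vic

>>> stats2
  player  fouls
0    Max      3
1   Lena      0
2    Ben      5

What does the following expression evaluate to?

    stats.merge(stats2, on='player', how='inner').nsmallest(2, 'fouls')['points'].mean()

9.5

merge on 'player' (how='inner') → 3 rows:
   games  points player  fouls
0      7      16    Ben      5
1     61       9   Lena      0
2     59      10    Max      3
take 2 rows with smallest fouls:
   games  points player  fouls
1     61       9   Lena      0
2     59      10    Max      3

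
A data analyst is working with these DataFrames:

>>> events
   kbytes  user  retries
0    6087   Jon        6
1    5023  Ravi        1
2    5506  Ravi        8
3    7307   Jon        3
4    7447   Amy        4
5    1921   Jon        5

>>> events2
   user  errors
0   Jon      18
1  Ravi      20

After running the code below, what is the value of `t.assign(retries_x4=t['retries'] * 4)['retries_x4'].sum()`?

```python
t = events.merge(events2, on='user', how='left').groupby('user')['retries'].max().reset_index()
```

72

merge on 'user' (how='left') → 6 rows:
   kbytes  user  retries  errors
0    6087   Jon        6    18.0
1    5023  Ravi        1    20.0
2    5506  Ravi        8    20.0
3    7307   Jon        3    18.0
4    7447   Amy        4     NaN
5    1921   Jon        5    18.0
group by user, max of retries:
user
Amy     4
Jon     6
Ravi    8
Name: retries, dtype: int64
reset_index():
   user  retries
0   Amy        4
1   Jon        6
2  Ravi        8
add column retries_x4 = t['retries'] * 4:
   user  retries  retries_x4
0   Amy        4          16
1   Jon        6          24
2  Ravi        8          32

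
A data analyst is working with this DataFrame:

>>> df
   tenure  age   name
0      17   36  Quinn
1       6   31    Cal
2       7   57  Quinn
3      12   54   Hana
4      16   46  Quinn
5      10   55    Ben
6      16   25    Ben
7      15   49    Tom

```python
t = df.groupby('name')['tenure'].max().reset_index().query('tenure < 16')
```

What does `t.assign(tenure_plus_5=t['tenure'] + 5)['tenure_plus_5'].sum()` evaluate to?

group by name, max of tenure:
name
Ben      16
Cal       6
Hana     12
Quinn    17
Tom      15
Name: tenure, dtype: int64
reset_index():
    name  tenure
0    Ben      16
1    Cal       6
2   Hana      12
3  Quinn      17
4    Tom      15
filter rows where tenure < 16:
   name  tenure
1   Cal       6
2  Hana      12
4   Tom      15
add column tenure_plus_5 = t['tenure'] + 5:
   name  tenure  tenure_plus_5
1   Cal       6             11
2  Hana      12             17
4   Tom      15             20
Hence 48.

48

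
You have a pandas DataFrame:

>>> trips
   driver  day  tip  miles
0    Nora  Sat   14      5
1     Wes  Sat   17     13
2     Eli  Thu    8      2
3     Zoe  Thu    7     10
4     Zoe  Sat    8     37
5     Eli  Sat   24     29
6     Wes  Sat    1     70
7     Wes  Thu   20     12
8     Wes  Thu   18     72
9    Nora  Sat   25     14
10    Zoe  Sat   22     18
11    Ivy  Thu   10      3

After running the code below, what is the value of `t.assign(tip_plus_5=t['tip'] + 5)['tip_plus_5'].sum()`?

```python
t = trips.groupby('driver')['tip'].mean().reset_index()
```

group by driver, mean of tip:
driver
Eli     16.000000
Ivy     10.000000
Nora    19.500000
Wes     14.000000
Zoe     12.333333
Name: tip, dtype: float64
reset_index():
  driver        tip
0    Eli  16.000000
1    Ivy  10.000000
2   Nora  19.500000
3    Wes  14.000000
4    Zoe  12.333333
add column tip_plus_5 = t['tip'] + 5:
  driver        tip  tip_plus_5
0    Eli  16.000000   21.000000
1    Ivy  10.000000   15.000000
2   Nora  19.500000   24.500000
3    Wes  14.000000   19.000000
4    Zoe  12.333333   17.333333
Hence 96.8333333333.

96.8333333333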